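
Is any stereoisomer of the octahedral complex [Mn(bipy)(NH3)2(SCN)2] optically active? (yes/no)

In an octahedral complex each vertex has one trans partner and four cis neighbours.
Each bipy is bidentate and must span two cis positions.
Working through the distinct placements yields 3 geometric isomers: NH3 trans, SCN cis; NH3 cis, SCN cis (chiral); NH3 cis, SCN trans.
One of these lacks any improper symmetry element and so occurs as an enantiomeric pair, giving 3 + 1 = 4 stereoisomers in total.

yes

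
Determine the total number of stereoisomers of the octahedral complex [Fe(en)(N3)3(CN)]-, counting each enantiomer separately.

Each en is bidentate and must span two cis positions.
There are 2 geometric isomers: N3 fac; N3 mer.
Each arrangement has an internal mirror plane or centre of symmetry, so none is chiral.

2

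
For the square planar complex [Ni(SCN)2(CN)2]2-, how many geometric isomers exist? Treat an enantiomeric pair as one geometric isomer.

A square has two trans pairs of vertices; adjacent vertices are cis.
Systematic placement gives 2 geometric isomers: SCN cis; SCN trans.

2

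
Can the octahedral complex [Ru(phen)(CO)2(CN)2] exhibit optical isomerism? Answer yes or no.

An octahedron has six vertices in three trans pairs; every non-trans pair is cis.
Each phen is bidentate and must span two cis positions.
Systematic placement gives 3 geometric isomers: CO cis, CN trans; CO cis, CN cis (chiral); CO trans, CN cis.
One of these lacks any improper symmetry element and so occurs as an enantiomeric pair, giving 3 + 1 = 4 stereoisomers in total.

yes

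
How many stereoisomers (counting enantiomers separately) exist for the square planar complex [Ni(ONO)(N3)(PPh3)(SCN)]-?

A square has two trans pairs of vertices; adjacent vertices are cis.
Systematic placement gives 3 geometric isomers: (N3/PPh3 trans, ONO/SCN trans); (N3/SCN trans, ONO/PPh3 trans); (N3/ONO trans, PPh3/SCN trans).
Each arrangement has an internal mirror plane or centre of symmetry, so none is chiral.

3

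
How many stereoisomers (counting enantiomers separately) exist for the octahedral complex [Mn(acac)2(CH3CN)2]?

3

The six octahedral sites form three mutually perpendicular trans pairs.
Each acac is bidentate and must span two cis positions.
There are 2 geometric isomers: CH3CN trans; CH3CN cis (chiral).
One of these lacks any improper symmetry element and so occurs as an enantiomeric pair, giving 2 + 1 = 3 stereoisomers in total.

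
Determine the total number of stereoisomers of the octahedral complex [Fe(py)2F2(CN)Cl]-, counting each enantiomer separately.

8

In an octahedral complex each vertex has one trans partner and four cis neighbours.
The distinct arrangements are (6 in all): py trans, F trans; py cis, F cis (3 arrangements, 2 chiral); py trans, F cis; py cis, F trans.
Of these, 2 lack any improper symmetry element and so occur as enantiomeric pairs, giving 6 + 2 = 8 stereoisomers in total.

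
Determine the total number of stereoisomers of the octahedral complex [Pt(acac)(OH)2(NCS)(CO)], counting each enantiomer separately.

In an octahedral complex each vertex has one trans partner and four cis neighbours.
Each acac is bidentate and must span two cis positions.
Systematic placement gives 4 geometric isomers: OH cis (3 arrangements, 2 chiral); OH trans.
Of these, 2 lack any improper symmetry element and so occur as enantiomeric pairs, giving 4 + 2 = 6 stereoisomers in total.

6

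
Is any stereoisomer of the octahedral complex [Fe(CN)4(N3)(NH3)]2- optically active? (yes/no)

The six octahedral sites form three mutually perpendicular trans pairs.
There are 2 geometric isomers: N3 and NH3 mutually trans; N3 and NH3 mutually cis.
Each arrangement has an internal mirror plane or centre of symmetry, so none is chiral.

no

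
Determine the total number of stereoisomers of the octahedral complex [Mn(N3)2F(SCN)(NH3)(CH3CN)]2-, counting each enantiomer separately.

15

An octahedron has six vertices in three trans pairs; every non-trans pair is cis.
Exhaustive case analysis gives 9 geometric isomers.
Of these, 6 lack any improper symmetry element and so occur as enantiomeric pairs, giving 9 + 6 = 15 stereoisomers in total.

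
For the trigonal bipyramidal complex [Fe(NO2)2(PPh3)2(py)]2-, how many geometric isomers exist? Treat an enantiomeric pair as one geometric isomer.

In a trigonal bipyramid the two axial positions differ from the three equatorial ones.
Exhaustive case analysis gives 5 geometric isomers.

5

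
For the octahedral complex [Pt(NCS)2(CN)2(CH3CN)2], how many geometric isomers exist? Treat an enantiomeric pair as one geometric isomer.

There are 5 geometric isomers: NCS trans, CN trans, CH3CN trans; NCS cis, CN cis, CH3CN trans; NCS trans, CN cis, CH3CN cis; NCS cis, CN cis, CH3CN cis (chiral); NCS cis, CN trans, CH3CN cis.

5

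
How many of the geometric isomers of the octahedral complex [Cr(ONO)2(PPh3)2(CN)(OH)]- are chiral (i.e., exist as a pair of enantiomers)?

2

In an octahedral complex each vertex has one trans partner and four cis neighbours.
Working through the distinct placements yields 6 geometric isomers: ONO trans, PPh3 trans; ONO cis, PPh3 cis (3 arrangements, 2 chiral); ONO cis, PPh3 trans; ONO trans, PPh3 cis.
Of these, 2 lack any improper symmetry element and so occur as enantiomeric pairs, giving 6 + 2 = 8 stereoisomers in total.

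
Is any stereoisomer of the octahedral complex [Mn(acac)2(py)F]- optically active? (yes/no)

In an octahedral complex each vertex has one trans partner and four cis neighbours.
Each acac is bidentate and must span two cis positions.
Systematic placement gives 2 geometric isomers: py and F mutually cis (chiral); py and F mutually trans.
One of these lacks any improper symmetry element and so occurs as an enantiomeric pair, giving 2 + 1 = 3 stereoisomers in total.

yes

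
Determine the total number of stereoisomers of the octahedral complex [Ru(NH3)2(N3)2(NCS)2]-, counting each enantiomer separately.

An octahedron has six vertices in three trans pairs; every non-trans pair is cis.
The distinct arrangements are (5 in all): NH3 trans, N3 trans, NCS trans; NH3 cis, N3 trans, NCS cis; NH3 trans, N3 cis, NCS cis; NH3 cis, N3 cis, NCS cis (chiral); NH3 cis, N3 cis, NCS trans.
One of these lacks any improper symmetry element and so occurs as an enantiomeric pair, giving 5 + 1 = 6 stereoisomers in total.

6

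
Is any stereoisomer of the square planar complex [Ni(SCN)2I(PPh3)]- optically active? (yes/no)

Working through the distinct placements yields 2 geometric isomers: SCN cis; SCN trans.
Each arrangement has an internal mirror plane or centre of symmetry, so none is chiral.

no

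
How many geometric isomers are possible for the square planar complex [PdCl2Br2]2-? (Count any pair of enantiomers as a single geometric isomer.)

A square has two trans pairs of vertices; adjacent vertices are cis.
Working through the distinct placements yields 2 geometric isomers: Cl cis; Cl trans.

2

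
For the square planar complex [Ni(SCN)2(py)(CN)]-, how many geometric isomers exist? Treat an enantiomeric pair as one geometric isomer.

2

In a square planar complex each vertex has one trans partner and two cis neighbours.
The distinct arrangements are (2 in all): SCN cis; SCN trans.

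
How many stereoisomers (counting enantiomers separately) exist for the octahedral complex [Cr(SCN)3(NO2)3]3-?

2

There are 2 geometric isomers: SCN mer; SCN fac.
Each arrangement has an internal mirror plane or centre of symmetry, so none is chiral.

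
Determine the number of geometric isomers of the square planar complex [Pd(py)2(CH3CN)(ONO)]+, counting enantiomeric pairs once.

In a square planar complex each vertex has one trans partner and two cis neighbours.
The distinct arrangements are (2 in all): py cis; py trans.

2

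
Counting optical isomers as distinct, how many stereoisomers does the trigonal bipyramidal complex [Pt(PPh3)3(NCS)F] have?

4

A trigonal bipyramid has two axial and three equatorial sites, which are chemically inequivalent.
The distinct arrangements are (4 in all): NCS axial, F axial; NCS equatorial, F axial; NCS axial, F equatorial; NCS equatorial, F equatorial.
Each arrangement has an internal mirror plane or centre of symmetry, so none is chiral.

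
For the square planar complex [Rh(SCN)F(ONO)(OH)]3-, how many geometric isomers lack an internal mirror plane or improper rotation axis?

0

In a square planar complex each vertex has one trans partner and two cis neighbours.
Systematic placement gives 3 geometric isomers: (F/ONO trans, OH/SCN trans); (F/SCN trans, OH/ONO trans); (F/OH trans, ONO/SCN trans).
Each arrangement has an internal mirror plane or centre of symmetry, so none is chiral.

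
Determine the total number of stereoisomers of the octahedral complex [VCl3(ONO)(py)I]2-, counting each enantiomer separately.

An octahedron has six vertices in three trans pairs; every non-trans pair is cis.
Working through the distinct placements yields 4 geometric isomers: Cl mer (3 arrangements); Cl fac (chiral).
One of these lacks any improper symmetry element and so occurs as an enantiomeric pair, giving 4 + 1 = 5 stereoisomers in total.

5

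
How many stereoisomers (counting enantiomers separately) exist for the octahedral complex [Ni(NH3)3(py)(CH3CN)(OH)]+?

5

Systematic placement gives 4 geometric isomers: NH3 mer (3 arrangements); NH3 fac (chiral).
One of these lacks any improper symmetry element and so occurs as an enantiomeric pair, giving 4 + 1 = 5 stereoisomers in total.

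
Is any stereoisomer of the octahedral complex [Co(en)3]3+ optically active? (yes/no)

The six octahedral sites form three mutually perpendicular trans pairs.
Each en is bidentate and must span two cis positions.
Only one geometric arrangement is possible; it has no improper symmetry element, so it exists as a pair of enantiomers (2 stereoisomers).

yes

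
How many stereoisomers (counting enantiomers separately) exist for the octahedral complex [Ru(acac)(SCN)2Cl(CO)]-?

The six octahedral sites form three mutually perpendicular trans pairs.
Each acac is bidentate and must span two cis positions.
There are 4 geometric isomers: SCN cis (3 arrangements, 2 chiral); SCN trans.
Of these, 2 lack any improper symmetry element and so occur as enantiomeric pairs, giving 4 + 2 = 6 stereoisomers in total.

6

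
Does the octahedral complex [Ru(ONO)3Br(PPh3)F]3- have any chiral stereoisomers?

The distinct arrangements are (4 in all): ONO mer (3 arrangements); ONO fac (chiral).
One of these lacks any improper symmetry element and so occurs as an enantiomeric pair, giving 4 + 1 = 5 stereoisomers in total.

yes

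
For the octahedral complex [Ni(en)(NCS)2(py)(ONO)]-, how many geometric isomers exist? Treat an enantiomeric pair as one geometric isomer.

4

The six octahedral sites form three mutually perpendicular trans pairs.
Each en is bidentate and must span two cis positions.
Systematic placement gives 4 geometric isomers: NCS trans; NCS cis (3 arrangements, 2 chiral).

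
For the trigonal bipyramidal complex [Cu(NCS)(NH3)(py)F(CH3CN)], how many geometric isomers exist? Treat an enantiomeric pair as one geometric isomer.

A trigonal bipyramid has two axial and three equatorial sites, which are chemically inequivalent.
Systematic enumeration (placing each ligand type in turn and discarding arrangements equivalent by rotation or reflection) gives 10 geometric isomers.

10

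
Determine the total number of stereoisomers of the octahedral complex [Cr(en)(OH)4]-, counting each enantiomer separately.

1

Each en is bidentate and must span two cis positions.
Only one geometric arrangement is possible.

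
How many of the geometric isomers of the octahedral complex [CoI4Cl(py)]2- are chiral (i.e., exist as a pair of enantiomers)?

An octahedron has six vertices in three trans pairs; every non-trans pair is cis.
Systematic placement gives 2 geometric isomers: Cl and py mutually cis; Cl and py mutually trans.
Each arrangement has an internal mirror plane or centre of symmetry, so none is chiral.

0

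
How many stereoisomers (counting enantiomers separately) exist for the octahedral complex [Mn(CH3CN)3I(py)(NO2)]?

In an octahedral complex each vertex has one trans partner and four cis neighbours.
Systematic placement gives 4 geometric isomers: CH3CN mer (3 arrangements); CH3CN fac (chiral).
One of these lacks any improper symmetry element and so occurs as an enantiomeric pair, giving 4 + 1 = 5 stereoisomers in total.

5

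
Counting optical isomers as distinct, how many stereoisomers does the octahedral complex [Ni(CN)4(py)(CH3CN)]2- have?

An octahedron has six vertices in three trans pairs; every non-trans pair is cis.
The distinct arrangements are (2 in all): py and CH3CN mutually cis; py and CH3CN mutually trans.
Each arrangement has an internal mirror plane or centre of symmetry, so none is chiral.

2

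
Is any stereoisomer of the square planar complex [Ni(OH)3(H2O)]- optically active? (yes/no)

no

Only one geometric arrangement is possible.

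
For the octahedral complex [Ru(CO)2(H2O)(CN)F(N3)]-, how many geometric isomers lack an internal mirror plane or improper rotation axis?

Systematic enumeration (placing each ligand type in turn and discarding arrangements equivalent by rotation or reflection) gives 9 geometric isomers.
Of these, 6 lack any improper symmetry element and so occur as enantiomeric pairs, giving 9 + 6 = 15 stereoisomers in total.

6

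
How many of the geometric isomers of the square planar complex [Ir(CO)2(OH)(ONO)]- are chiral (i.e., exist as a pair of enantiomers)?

In a square planar complex each vertex has one trans partner and two cis neighbours.
There are 2 geometric isomers: CO cis; CO trans.
Each arrangement has an internal mirror plane or centre of symmetry, so none is chiral.

0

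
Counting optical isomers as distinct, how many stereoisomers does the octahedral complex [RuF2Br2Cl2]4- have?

6

The distinct arrangements are (5 in all): F trans, Br trans, Cl trans; F cis, Br trans, Cl cis; F trans, Br cis, Cl cis; F cis, Br cis, Cl cis (chiral); F cis, Br cis, Cl trans.
One of these lacks any improper symmetry element and so occurs as an enantiomeric pair, giving 5 + 1 = 6 stereoisomers in total.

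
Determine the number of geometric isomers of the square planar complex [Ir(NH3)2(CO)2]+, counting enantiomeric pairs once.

The distinct arrangements are (2 in all): NH3 cis; NH3 trans.

2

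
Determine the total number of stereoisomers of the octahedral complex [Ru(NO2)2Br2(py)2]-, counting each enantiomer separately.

6

The six octahedral sites form three mutually perpendicular trans pairs.
Systematic placement gives 5 geometric isomers: NO2 trans, Br trans, py trans; NO2 cis, Br trans, py cis; NO2 cis, Br cis, py trans; NO2 cis, Br cis, py cis (chiral); NO2 trans, Br cis, py cis.
One of these lacks any improper symmetry element and so occurs as an enantiomeric pair, giving 5 + 1 = 6 stereoisomers in total.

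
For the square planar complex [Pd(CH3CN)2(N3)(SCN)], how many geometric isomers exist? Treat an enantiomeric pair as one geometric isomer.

In a square planar complex each vertex has one trans partner and two cis neighbours.
The distinct arrangements are (2 in all): CH3CN cis; CH3CN trans.

2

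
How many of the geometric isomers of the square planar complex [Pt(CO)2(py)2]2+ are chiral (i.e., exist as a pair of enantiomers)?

0

In a square planar complex each vertex has one trans partner and two cis neighbours.
Systematic placement gives 2 geometric isomers: CO cis; CO trans.
Each arrangement has an internal mirror plane or centre of symmetry, so none is chiral.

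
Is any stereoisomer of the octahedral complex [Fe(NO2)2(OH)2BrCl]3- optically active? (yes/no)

Working through the distinct placements yields 6 geometric isomers: NO2 trans, OH trans; NO2 cis, OH cis (3 arrangements, 2 chiral); NO2 cis, OH trans; NO2 trans, OH cis.
Of these, 2 lack any improper symmetry element and so occur as enantiomeric pairs, giving 6 + 2 = 8 stereoisomers in total.

yes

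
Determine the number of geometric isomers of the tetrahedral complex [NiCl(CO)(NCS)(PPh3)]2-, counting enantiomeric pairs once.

1

In a tetrahedral complex all four positions are equivalent and every pair of ligands is adjacent — there is no cis/trans distinction.
Only one geometric arrangement is possible; it has no improper symmetry element, so it exists as a pair of enantiomers (2 stereoisomers).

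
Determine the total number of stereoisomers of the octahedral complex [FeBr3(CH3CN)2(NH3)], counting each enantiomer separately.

In an octahedral complex each vertex has one trans partner and four cis neighbours.
Systematic placement gives 3 geometric isomers: Br mer, CH3CN cis; Br mer, CH3CN trans; Br fac, CH3CN cis.
Each arrangement has an internal mirror plane or centre of symmetry, so none is chiral.

3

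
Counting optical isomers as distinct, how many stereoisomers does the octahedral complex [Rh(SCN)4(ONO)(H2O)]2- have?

2

The distinct arrangements are (2 in all): ONO and H2O mutually trans; ONO and H2O mutually cis.
Each arrangement has an internal mirror plane or centre of symmetry, so none is chiral.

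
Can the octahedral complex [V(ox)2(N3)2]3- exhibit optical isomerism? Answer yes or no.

yes

In an octahedral complex each vertex has one trans partner and four cis neighbours.
Each ox is bidentate and must span two cis positions.
Systematic placement gives 2 geometric isomers: N3 trans; N3 cis (chiral).
One of these lacks any improper symmetry element and so occurs as an enantiomeric pair, giving 2 + 1 = 3 stereoisomers in total.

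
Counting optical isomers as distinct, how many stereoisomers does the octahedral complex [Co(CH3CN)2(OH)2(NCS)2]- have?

6

The six octahedral sites form three mutually perpendicular trans pairs.
There are 5 geometric isomers: CH3CN trans, OH trans, NCS trans; CH3CN trans, OH cis, NCS cis; CH3CN cis, OH trans, NCS cis; CH3CN cis, OH cis, NCS cis (chiral); CH3CN cis, OH cis, NCS trans.
One of these lacks any improper symmetry element and so occurs as an enantiomeric pair, giving 5 + 1 = 6 stereoisomers in total.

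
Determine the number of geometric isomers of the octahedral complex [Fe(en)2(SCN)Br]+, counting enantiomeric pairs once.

Each en is bidentate and must span two cis positions.
Systematic placement gives 2 geometric isomers: SCN and Br mutually trans; SCN and Br mutually cis (chiral).

2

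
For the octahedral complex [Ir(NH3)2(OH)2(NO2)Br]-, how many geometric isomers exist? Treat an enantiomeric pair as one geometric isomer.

6

In an octahedral complex each vertex has one trans partner and four cis neighbours.
The distinct arrangements are (6 in all): NH3 cis, OH trans; NH3 cis, OH cis (3 arrangements, 2 chiral); NH3 trans, OH trans; NH3 trans, OH cis.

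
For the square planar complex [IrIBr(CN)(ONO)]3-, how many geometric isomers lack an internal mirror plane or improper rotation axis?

0

In a square planar complex each vertex has one trans partner and two cis neighbours.
The distinct arrangements are (3 in all): (Br/I trans, CN/ONO trans); (Br/ONO trans, CN/I trans); (Br/CN trans, I/ONO trans).
Each arrangement has an internal mirror plane or centre of symmetry, so none is chiral.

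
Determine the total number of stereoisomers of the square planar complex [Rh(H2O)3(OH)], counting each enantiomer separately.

1

In a square planar complex each vertex has one trans partner and two cis neighbours.
Only one geometric arrangement is possible.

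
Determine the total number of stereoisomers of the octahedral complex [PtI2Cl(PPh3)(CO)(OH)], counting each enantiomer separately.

An octahedron has six vertices in three trans pairs; every non-trans pair is cis.
Placing the ligands in turn and identifying arrangements related by rotation or reflection leaves 9 distinct geometric isomers.
Of these, 6 lack any improper symmetry element and so occur as enantiomeric pairs, giving 9 + 6 = 15 stereoisomers in total.

15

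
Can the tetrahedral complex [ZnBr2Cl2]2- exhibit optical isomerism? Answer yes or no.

In a tetrahedral complex all four positions are equivalent and every pair of ligands is adjacent — there is no cis/trans distinction.
Only one geometric arrangement is possible.

no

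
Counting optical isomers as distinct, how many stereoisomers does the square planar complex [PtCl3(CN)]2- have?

In a square planar complex each vertex has one trans partner and two cis neighbours.
Only one geometric arrangement is possible.

1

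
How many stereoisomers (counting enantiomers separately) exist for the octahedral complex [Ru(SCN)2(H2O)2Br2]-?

Systematic placement gives 5 geometric isomers: SCN trans, H2O trans, Br trans; SCN cis, H2O cis, Br trans; SCN trans, H2O cis, Br cis; SCN cis, H2O cis, Br cis (chiral); SCN cis, H2O trans, Br cis.
One of these lacks any improper symmetry element and so occurs as an enantiomeric pair, giving 5 + 1 = 6 stereoisomers in total.

6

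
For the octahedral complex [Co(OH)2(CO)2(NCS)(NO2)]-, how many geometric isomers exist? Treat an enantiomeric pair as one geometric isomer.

6

The six octahedral sites form three mutually perpendicular trans pairs.
The distinct arrangements are (6 in all): OH trans, CO trans; OH cis, CO trans; OH trans, CO cis; OH cis, CO cis (3 arrangements, 2 chiral).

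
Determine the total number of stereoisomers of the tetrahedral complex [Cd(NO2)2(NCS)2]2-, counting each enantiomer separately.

1

All four vertices of a tetrahedron are equivalent and mutually adjacent, so cis/trans isomerism cannot arise.
Only one geometric arrangement is possible.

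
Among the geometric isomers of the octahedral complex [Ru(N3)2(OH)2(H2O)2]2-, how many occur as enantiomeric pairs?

1

In an octahedral complex each vertex has one trans partner and four cis neighbours.
Systematic placement gives 5 geometric isomers: N3 trans, OH trans, H2O trans; N3 cis, OH cis, H2O trans; N3 cis, OH trans, H2O cis; N3 cis, OH cis, H2O cis (chiral); N3 trans, OH cis, H2O cis.
One of these lacks any improper symmetry element and so occurs as an enantiomeric pair, giving 5 + 1 = 6 stereoisomers in total.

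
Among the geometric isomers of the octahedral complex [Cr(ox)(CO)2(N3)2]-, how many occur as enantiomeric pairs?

1

Each ox is bidentate and must span two cis positions.
Working through the distinct placements yields 3 geometric isomers: CO trans, N3 cis; CO cis, N3 cis (chiral); CO cis, N3 trans.
One of these lacks any improper symmetry element and so occurs as an enantiomeric pair, giving 3 + 1 = 4 stereoisomers in total.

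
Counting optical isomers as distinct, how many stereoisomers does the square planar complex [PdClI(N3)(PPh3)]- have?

3

In a square planar complex each vertex has one trans partner and two cis neighbours.
Systematic placement gives 3 geometric isomers: (Cl/N3 trans, I/PPh3 trans); (Cl/PPh3 trans, I/N3 trans); (Cl/I trans, N3/PPh3 trans).
Each arrangement has an internal mirror plane or centre of symmetry, so none is chiral.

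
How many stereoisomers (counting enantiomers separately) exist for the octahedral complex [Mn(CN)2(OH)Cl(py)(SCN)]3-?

15

Exhaustive case analysis gives 9 geometric isomers.
Of these, 6 lack any improper symmetry element and so occur as enantiomeric pairs, giving 9 + 6 = 15 stereoisomers in total.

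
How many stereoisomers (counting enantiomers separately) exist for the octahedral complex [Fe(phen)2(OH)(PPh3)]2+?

3

The six octahedral sites form three mutually perpendicular trans pairs.
Each phen is bidentate and must span two cis positions.
The distinct arrangements are (2 in all): OH and PPh3 mutually trans; OH and PPh3 mutually cis (chiral).
One of these lacks any improper symmetry element and so occurs as an enantiomeric pair, giving 2 + 1 = 3 stereoisomers in total.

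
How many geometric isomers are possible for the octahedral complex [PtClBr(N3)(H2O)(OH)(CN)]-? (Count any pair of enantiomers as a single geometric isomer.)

15

Exhaustive case analysis gives 15 geometric isomers.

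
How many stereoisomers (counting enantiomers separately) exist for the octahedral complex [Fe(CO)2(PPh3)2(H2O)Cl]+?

8

An octahedron has six vertices in three trans pairs; every non-trans pair is cis.
Systematic placement gives 6 geometric isomers: CO trans, PPh3 trans; CO trans, PPh3 cis; CO cis, PPh3 trans; CO cis, PPh3 cis (3 arrangements, 2 chiral).
Of these, 2 lack any improper symmetry element and so occur as enantiomeric pairs, giving 6 + 2 = 8 stereoisomers in total.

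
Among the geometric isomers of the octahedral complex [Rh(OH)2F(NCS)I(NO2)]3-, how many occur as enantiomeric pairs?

6

An octahedron has six vertices in three trans pairs; every non-trans pair is cis.
Placing the ligands in turn and identifying arrangements related by rotation or reflection leaves 9 distinct geometric isomers.
Of these, 6 lack any improper symmetry element and so occur as enantiomeric pairs, giving 9 + 6 = 15 stereoisomers in total.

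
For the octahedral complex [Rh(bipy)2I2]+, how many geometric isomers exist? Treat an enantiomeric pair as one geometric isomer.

The six octahedral sites form three mutually perpendicular trans pairs.
Each bipy is bidentate and must span two cis positions.
Systematic placement gives 2 geometric isomers: I trans; I cis (chiral).

2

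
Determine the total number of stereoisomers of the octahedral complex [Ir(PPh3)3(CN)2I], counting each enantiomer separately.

The six octahedral sites form three mutually perpendicular trans pairs.
The distinct arrangements are (3 in all): PPh3 mer, CN trans; PPh3 mer, CN cis; PPh3 fac, CN cis.
Each arrangement has an internal mirror plane or centre of symmetry, so none is chiral.

3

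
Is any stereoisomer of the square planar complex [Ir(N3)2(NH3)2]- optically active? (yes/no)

A square has two trans pairs of vertices; adjacent vertices are cis.
There are 2 geometric isomers: N3 cis; N3 trans.
Each arrangement has an internal mirror plane or centre of symmetry, so none is chiral.

no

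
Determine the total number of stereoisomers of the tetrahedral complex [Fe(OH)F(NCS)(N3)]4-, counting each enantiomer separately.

2

All four vertices of a tetrahedron are equivalent and mutually adjacent, so cis/trans isomerism cannot arise.
Only one geometric arrangement is possible; it has no improper symmetry element, so it exists as a pair of enantiomers (2 stereoisomers).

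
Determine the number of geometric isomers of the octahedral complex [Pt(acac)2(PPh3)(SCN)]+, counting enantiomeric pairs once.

2

The six octahedral sites form three mutually perpendicular trans pairs.
Each acac is bidentate and must span two cis positions.
The distinct arrangements are (2 in all): PPh3 and SCN mutually trans; PPh3 and SCN mutually cis (chiral).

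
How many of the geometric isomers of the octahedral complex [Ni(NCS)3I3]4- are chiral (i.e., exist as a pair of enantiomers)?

0

The six octahedral sites form three mutually perpendicular trans pairs.
Systematic placement gives 2 geometric isomers: NCS mer; NCS fac.
Each arrangement has an internal mirror plane or centre of symmetry, so none is chiral.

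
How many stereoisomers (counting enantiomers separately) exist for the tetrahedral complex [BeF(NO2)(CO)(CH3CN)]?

In a tetrahedral complex all four positions are equivalent and every pair of ligands is adjacent — there is no cis/trans distinction.
Only one geometric arrangement is possible; it has no improper symmetry element, so it exists as a pair of enantiomers (2 stereoisomers).

2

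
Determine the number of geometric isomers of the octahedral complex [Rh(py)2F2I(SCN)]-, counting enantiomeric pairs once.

An octahedron has six vertices in three trans pairs; every non-trans pair is cis.
Working through the distinct placements yields 6 geometric isomers: py trans, F trans; py cis, F trans; py trans, F cis; py cis, F cis (3 arrangements, 2 chiral).

6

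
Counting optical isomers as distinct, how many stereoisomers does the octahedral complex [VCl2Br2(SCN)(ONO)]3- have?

8

The six octahedral sites form three mutually perpendicular trans pairs.
There are 6 geometric isomers: Cl trans, Br trans; Cl cis, Br trans; Cl cis, Br cis (3 arrangements, 2 chiral); Cl trans, Br cis.
Of these, 2 lack any improper symmetry element and so occur as enantiomeric pairs, giving 6 + 2 = 8 stereoisomers in total.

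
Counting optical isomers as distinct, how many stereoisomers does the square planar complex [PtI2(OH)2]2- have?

2

Working through the distinct placements yields 2 geometric isomers: I cis; I trans.
Each arrangement has an internal mirror plane or centre of symmetry, so none is chiral.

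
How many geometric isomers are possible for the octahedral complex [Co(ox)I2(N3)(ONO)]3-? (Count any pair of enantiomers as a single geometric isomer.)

Each ox is bidentate and must span two cis positions.
There are 4 geometric isomers: I trans; I cis (3 arrangements, 2 chiral).

4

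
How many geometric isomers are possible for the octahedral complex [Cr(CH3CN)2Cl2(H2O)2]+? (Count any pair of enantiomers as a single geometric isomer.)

5

In an octahedral complex each vertex has one trans partner and four cis neighbours.
Systematic placement gives 5 geometric isomers: CH3CN trans, Cl trans, H2O trans; CH3CN trans, Cl cis, H2O cis; CH3CN cis, Cl cis, H2O trans; CH3CN cis, Cl cis, H2O cis (chiral); CH3CN cis, Cl trans, H2O cis.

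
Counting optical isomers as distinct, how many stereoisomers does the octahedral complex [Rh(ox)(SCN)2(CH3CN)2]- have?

In an octahedral complex each vertex has one trans partner and four cis neighbours.
Each ox is bidentate and must span two cis positions.
Systematic placement gives 3 geometric isomers: SCN cis, CH3CN trans; SCN cis, CH3CN cis (chiral); SCN trans, CH3CN cis.
One of these lacks any improper symmetry element and so occurs as an enantiomeric pair, giving 3 + 1 = 4 stereoisomers in total.

4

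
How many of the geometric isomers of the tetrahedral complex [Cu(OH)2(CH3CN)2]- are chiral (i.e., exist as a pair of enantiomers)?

0

Only one geometric arrangement is possible.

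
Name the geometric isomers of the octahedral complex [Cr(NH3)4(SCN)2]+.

The six octahedral sites form three mutually perpendicular trans pairs.
There are 2 geometric isomers: SCN trans; SCN cis.

cis and trans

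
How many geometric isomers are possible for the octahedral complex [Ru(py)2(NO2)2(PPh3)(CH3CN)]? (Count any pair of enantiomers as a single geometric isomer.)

An octahedron has six vertices in three trans pairs; every non-trans pair is cis.
There are 6 geometric isomers: py trans, NO2 cis; py cis, NO2 cis (3 arrangements, 2 chiral); py trans, NO2 trans; py cis, NO2 trans.

6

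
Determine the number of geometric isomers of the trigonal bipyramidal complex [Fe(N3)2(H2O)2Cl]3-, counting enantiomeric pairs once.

5

A trigonal bipyramid has two axial and three equatorial sites, which are chemically inequivalent.
Exhaustive case analysis gives 5 geometric isomers.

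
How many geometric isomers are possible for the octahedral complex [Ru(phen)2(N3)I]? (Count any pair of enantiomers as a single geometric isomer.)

2

The six octahedral sites form three mutually perpendicular trans pairs.
Each phen is bidentate and must span two cis positions.
Systematic placement gives 2 geometric isomers: N3 and I mutually trans; N3 and I mutually cis (chiral).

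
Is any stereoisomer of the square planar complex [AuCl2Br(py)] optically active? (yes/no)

no

A square has two trans pairs of vertices; adjacent vertices are cis.
Working through the distinct placements yields 2 geometric isomers: Cl cis; Cl trans.
Each arrangement has an internal mirror plane or centre of symmetry, so none is chiral.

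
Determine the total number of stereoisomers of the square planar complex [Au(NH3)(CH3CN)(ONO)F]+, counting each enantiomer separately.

In a square planar complex each vertex has one trans partner and two cis neighbours.
Systematic placement gives 3 geometric isomers: (CH3CN/NH3 trans, F/ONO trans); (CH3CN/ONO trans, F/NH3 trans); (CH3CN/F trans, NH3/ONO trans).
Each arrangement has an internal mirror plane or centre of symmetry, so none is chiral.

3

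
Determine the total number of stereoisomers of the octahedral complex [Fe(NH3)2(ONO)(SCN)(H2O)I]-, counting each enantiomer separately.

15

In an octahedral complex each vertex has one trans partner and four cis neighbours.
Placing the ligands in turn and identifying arrangements related by rotation or reflection leaves 9 distinct geometric isomers.
Of these, 6 lack any improper symmetry element and so occur as enantiomeric pairs, giving 9 + 6 = 15 stereoisomers in total.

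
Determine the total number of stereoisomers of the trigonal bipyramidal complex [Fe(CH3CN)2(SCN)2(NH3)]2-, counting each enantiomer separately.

6

A trigonal bipyramid has two axial and three equatorial sites, which are chemically inequivalent.
Systematic enumeration (placing each ligand type in turn and discarding arrangements equivalent by rotation or reflection) gives 5 geometric isomers.
One of these lacks any improper symmetry element and so occurs as an enantiomeric pair, giving 5 + 1 = 6 stereoisomers in total.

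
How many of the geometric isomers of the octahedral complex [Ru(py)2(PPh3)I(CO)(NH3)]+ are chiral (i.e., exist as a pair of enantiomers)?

The six octahedral sites form three mutually perpendicular trans pairs.
Systematic enumeration (placing each ligand type in turn and discarding arrangements equivalent by rotation or reflection) gives 9 geometric isomers.
Of these, 6 lack any improper symmetry element and so occur as enantiomeric pairs, giving 9 + 6 = 15 stereoisomers in total.

6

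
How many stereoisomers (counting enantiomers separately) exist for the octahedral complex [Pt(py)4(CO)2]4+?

2

The six octahedral sites form three mutually perpendicular trans pairs.
There are 2 geometric isomers: CO trans; CO cis.
Each arrangement has an internal mirror plane or centre of symmetry, so none is chiral.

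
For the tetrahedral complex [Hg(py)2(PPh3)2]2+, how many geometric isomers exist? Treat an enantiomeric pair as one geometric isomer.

1

All four vertices of a tetrahedron are equivalent and mutually adjacent, so cis/trans isomerism cannot arise.
Only one geometric arrangement is possible.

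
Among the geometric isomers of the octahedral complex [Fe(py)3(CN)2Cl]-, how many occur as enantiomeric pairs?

0

The six octahedral sites form three mutually perpendicular trans pairs.
The distinct arrangements are (3 in all): py mer, CN trans; py mer, CN cis; py fac, CN cis.
Each arrangement has an internal mirror plane or centre of symmetry, so none is chiral.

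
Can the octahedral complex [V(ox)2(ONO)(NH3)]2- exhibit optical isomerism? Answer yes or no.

yes

An octahedron has six vertices in three trans pairs; every non-trans pair is cis.
Each ox is bidentate and must span two cis positions.
There are 2 geometric isomers: ONO and NH3 mutually trans; ONO and NH3 mutually cis (chiral).
One of these lacks any improper symmetry element and so occurs as an enantiomeric pair, giving 2 + 1 = 3 stereoisomers in total.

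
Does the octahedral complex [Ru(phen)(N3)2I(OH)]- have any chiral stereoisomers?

yes

The six octahedral sites form three mutually perpendicular trans pairs.
Each phen is bidentate and must span two cis positions.
The distinct arrangements are (4 in all): N3 cis (3 arrangements, 2 chiral); N3 trans.
Of these, 2 lack any improper symmetry element and so occur as enantiomeric pairs, giving 4 + 2 = 6 stereoisomers in total.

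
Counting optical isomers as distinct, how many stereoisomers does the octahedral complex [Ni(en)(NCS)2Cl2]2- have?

An octahedron has six vertices in three trans pairs; every non-trans pair is cis.
Each en is bidentate and must span two cis positions.
Systematic placement gives 3 geometric isomers: NCS cis, Cl trans; NCS cis, Cl cis (chiral); NCS trans, Cl cis.
One of these lacks any improper symmetry element and so occurs as an enantiomeric pair, giving 3 + 1 = 4 stereoisomers in total.

4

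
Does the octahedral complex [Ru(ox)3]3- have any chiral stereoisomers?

yes

The six octahedral sites form three mutually perpendicular trans pairs.
Each ox is bidentate and must span two cis positions.
Only one geometric arrangement is possible; it has no improper symmetry element, so it exists as a pair of enantiomers (2 stereoisomers).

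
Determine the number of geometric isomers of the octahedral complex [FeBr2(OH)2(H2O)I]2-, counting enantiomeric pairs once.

The six octahedral sites form three mutually perpendicular trans pairs.
Systematic placement gives 6 geometric isomers: Br trans, OH trans; Br trans, OH cis; Br cis, OH trans; Br cis, OH cis (3 arrangements, 2 chiral).

6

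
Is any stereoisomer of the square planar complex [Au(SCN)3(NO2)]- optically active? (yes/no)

In a square planar complex each vertex has one trans partner and two cis neighbours.
Only one geometric arrangement is possible.

no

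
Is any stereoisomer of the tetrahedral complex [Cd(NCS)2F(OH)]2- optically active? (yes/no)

no

Only one geometric arrangement is possible.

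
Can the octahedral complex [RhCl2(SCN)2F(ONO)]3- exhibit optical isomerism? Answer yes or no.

yes

The six octahedral sites form three mutually perpendicular trans pairs.
The distinct arrangements are (6 in all): Cl trans, SCN trans; Cl trans, SCN cis; Cl cis, SCN trans; Cl cis, SCN cis (3 arrangements, 2 chiral).
Of these, 2 lack any improper symmetry element and so occur as enantiomeric pairs, giving 6 + 2 = 8 stereoisomers in total.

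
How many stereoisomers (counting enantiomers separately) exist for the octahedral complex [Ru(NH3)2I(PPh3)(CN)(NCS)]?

Placing the ligands in turn and identifying arrangements related by rotation or reflection leaves 9 distinct geometric isomers.
Of these, 6 lack any improper symmetry element and so occur as enantiomeric pairs, giving 9 + 6 = 15 stereoisomers in total.

15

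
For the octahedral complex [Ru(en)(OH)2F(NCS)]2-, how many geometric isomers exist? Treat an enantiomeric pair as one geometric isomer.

4

In an octahedral complex each vertex has one trans partner and four cis neighbours.
Each en is bidentate and must span two cis positions.
There are 4 geometric isomers: OH cis (3 arrangements, 2 chiral); OH trans.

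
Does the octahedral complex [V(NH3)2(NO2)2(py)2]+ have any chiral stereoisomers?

An octahedron has six vertices in three trans pairs; every non-trans pair is cis.
Systematic placement gives 5 geometric isomers: NH3 trans, NO2 trans, py trans; NH3 trans, NO2 cis, py cis; NH3 cis, NO2 cis, py trans; NH3 cis, NO2 cis, py cis (chiral); NH3 cis, NO2 trans, py cis.
One of these lacks any improper symmetry element and so occurs as an enantiomeric pair, giving 5 + 1 = 6 stereoisomers in total.

yes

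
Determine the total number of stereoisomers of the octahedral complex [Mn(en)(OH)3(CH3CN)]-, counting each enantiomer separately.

An octahedron has six vertices in three trans pairs; every non-trans pair is cis.
Each en is bidentate and must span two cis positions.
The distinct arrangements are (2 in all): OH fac; OH mer.
Each arrangement has an internal mirror plane or centre of symmetry, so none is chiral.

2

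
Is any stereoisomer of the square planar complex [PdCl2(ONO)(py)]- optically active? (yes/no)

A square has two trans pairs of vertices; adjacent vertices are cis.
Systematic placement gives 2 geometric isomers: Cl cis; Cl trans.
Each arrangement has an internal mirror plane or centre of symmetry, so none is chiral.

no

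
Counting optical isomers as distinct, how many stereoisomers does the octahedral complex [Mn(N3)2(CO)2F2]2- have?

In an octahedral complex each vertex has one trans partner and four cis neighbours.
Systematic placement gives 5 geometric isomers: N3 trans, CO trans, F trans; N3 cis, CO trans, F cis; N3 trans, CO cis, F cis; N3 cis, CO cis, F cis (chiral); N3 cis, CO cis, F trans.
One of these lacks any improper symmetry element and so occurs as an enantiomeric pair, giving 5 + 1 = 6 stereoisomers in total.

6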